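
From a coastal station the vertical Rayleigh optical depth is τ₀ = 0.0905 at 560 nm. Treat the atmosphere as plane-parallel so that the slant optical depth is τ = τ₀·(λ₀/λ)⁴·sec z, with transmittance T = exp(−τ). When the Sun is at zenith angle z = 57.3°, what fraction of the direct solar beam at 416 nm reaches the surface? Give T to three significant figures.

sec 57.3° = 1.8510.
τ = 0.0905 × (560/416)⁴ × 1.8510 = 0.0905 × 3.2838 × 1.8510 = 0.5501.
T = exp(−0.5501) = 0.5769.

0.577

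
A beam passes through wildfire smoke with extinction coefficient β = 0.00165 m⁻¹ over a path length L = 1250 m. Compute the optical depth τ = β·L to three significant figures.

2.06

τ = β·L = 0.00165 × 1250 = 2.0625.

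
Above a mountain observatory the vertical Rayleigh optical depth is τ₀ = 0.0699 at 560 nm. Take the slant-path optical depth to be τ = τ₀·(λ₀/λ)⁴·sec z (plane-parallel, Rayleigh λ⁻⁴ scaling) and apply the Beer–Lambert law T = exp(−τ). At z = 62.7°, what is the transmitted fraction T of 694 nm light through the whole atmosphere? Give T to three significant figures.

sec 62.7° = 2.1803.
τ = 0.0699 × (560/694)⁴ × 2.1803 = 0.0699 × 0.4239 × 2.1803 = 0.0646.
T = exp(−0.0646) = 0.9374.

0.937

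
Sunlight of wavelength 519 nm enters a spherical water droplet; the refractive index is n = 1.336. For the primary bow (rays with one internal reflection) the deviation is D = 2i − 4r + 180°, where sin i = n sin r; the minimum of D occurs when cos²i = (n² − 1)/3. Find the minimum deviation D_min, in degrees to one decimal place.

cos²i = (1.78490 − 1)/3 = 0.26163; i = arccos(0.51150) = 59.236°.
sin r = sin 59.236°/1.336 = 0.64318; r = 40.029°.
D_min = 2·59.236° − 4·40.029° + 180° = 138.356°.

138.4°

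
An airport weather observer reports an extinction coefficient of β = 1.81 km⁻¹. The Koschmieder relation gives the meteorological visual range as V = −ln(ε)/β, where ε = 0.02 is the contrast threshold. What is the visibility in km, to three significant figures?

2.16 km

V = −ln(0.02) / 1.81 = 3.912 / 1.81 = 2.1613 km.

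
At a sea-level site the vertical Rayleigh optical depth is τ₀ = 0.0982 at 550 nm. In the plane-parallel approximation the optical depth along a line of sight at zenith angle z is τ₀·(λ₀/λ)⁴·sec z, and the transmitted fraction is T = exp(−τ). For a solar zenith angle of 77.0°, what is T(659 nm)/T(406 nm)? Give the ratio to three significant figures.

Airmass: sec 77.0° = 4.4454.
τ(659 nm) = 0.0982 × (550/659)⁴ × 4.4454 = 0.0982 × 0.4852 × 4.4454 = 0.2118.
τ(406 nm) = 0.0982 × (550/406)⁴ × 4.4454 = 0.0982 × 3.3678 × 4.4454 = 1.4702.
T(659)/T(406) = exp(τ_B − τ_A) = exp(1.2584) = 3.5197.

3.52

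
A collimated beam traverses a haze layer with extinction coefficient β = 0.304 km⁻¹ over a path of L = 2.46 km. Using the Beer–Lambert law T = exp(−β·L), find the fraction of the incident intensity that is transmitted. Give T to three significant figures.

0.473

τ = β·L = 0.304 × 2.46 = 0.7478.
T = exp(−0.7478) = 0.4734.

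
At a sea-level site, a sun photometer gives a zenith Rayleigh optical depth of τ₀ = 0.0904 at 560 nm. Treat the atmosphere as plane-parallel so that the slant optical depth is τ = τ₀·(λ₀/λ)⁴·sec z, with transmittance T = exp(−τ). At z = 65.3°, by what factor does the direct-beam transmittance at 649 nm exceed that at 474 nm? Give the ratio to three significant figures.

1.35

Airmass: sec 65.3° = 2.3931.
τ(649 nm) = 0.0904 × (560/649)⁴ × 2.3931 = 0.0904 × 0.5543 × 2.3931 = 0.1199.
τ(474 nm) = 0.0904 × (560/474)⁴ × 2.3931 = 0.0904 × 1.9482 × 2.3931 = 0.4215.
T(649)/T(474) = exp(τ_B − τ_A) = exp(0.3015) = 1.3520.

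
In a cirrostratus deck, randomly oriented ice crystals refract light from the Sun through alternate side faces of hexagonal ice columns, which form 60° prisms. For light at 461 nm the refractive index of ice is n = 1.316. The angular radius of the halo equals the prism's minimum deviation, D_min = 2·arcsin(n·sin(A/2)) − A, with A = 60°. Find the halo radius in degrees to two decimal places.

22.30°

n·sin(A/2) = 1.316 × sin 30° = 1.316 × 0.5000 = 0.6580.
D_min = 2·arcsin(0.6580) − 60° = 2 × 41.148° − 60° = 22.295°.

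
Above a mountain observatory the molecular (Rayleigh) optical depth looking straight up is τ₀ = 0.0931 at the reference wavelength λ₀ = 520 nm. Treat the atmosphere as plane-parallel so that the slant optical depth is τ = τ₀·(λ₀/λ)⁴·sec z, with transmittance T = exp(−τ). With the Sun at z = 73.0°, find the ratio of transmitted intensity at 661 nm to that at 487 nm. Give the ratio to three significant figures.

Airmass: sec 73.0° = 3.4203.
τ(661 nm) = 0.0931 × (520/661)⁴ × 3.4203 = 0.0931 × 0.3830 × 3.4203 = 0.1220.
τ(487 nm) = 0.0931 × (520/487)⁴ × 3.4203 = 0.0931 × 1.2999 × 3.4203 = 0.4139.
T(661)/T(487) = exp(τ_B − τ_A) = exp(0.2920) = 1.3390.

1.34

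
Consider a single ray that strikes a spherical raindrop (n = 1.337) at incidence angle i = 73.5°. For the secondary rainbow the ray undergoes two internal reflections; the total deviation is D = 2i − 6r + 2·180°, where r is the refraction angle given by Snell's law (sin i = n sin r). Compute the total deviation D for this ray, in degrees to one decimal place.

232.1°

sin r = sin 73.5° / 1.337 = 0.9588/1.337 = 0.7171; r = 45.82°.
D = 2·73.5° − 6·45.82° + 2·180° = 147.00° − 274.91° + 360° = 232.09°.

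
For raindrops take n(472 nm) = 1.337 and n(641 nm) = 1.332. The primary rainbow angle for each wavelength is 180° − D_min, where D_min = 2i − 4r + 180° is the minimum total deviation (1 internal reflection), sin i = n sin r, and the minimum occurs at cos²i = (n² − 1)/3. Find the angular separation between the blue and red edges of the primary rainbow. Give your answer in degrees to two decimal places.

0.72°

At 472 nm (n = 1.337): cos²i = 0.26252 → i = 59.178°, r = 39.964°, D_min = 138.500°, rainbow angle = 41.500°.
At 641 nm (n = 1.332): cos²i = 0.25807 → i = 59.469°, r = 40.290°, D_min = 137.776°, rainbow angle = 42.224°.
Angular width = |41.500° − 42.224°| = 0.724°.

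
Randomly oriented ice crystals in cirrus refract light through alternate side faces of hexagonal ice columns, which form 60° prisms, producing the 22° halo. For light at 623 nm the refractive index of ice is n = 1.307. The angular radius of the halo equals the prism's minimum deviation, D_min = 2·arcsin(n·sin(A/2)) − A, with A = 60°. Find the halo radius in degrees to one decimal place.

n·sin(A/2) = 1.307 × sin 30° = 1.307 × 0.5000 = 0.6535.
D_min = 2·arcsin(0.6535) − 60° = 2 × 40.806° − 60° = 21.612°.

21.6°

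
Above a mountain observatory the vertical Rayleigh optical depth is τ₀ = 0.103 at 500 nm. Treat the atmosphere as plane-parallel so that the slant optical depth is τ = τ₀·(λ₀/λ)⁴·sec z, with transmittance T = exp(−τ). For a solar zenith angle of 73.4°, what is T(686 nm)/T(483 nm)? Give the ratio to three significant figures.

1.37

Airmass: sec 73.4° = 3.5003.
τ(686 nm) = 0.103 × (500/686)⁴ × 3.5003 = 0.103 × 0.2822 × 3.5003 = 0.1017.
τ(483 nm) = 0.103 × (500/483)⁴ × 3.5003 = 0.103 × 1.1484 × 3.5003 = 0.4140.
T(686)/T(483) = exp(τ_B − τ_A) = exp(0.3123) = 1.3665.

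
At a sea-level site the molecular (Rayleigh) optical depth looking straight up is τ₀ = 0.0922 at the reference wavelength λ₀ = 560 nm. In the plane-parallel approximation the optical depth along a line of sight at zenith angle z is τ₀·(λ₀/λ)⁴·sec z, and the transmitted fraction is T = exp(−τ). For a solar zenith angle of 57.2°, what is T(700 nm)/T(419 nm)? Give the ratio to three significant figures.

1.61

Airmass: sec 57.2° = 1.8460.
τ(700 nm) = 0.0922 × (560/700)⁴ × 1.8460 = 0.0922 × 0.4096 × 1.8460 = 0.0697.
τ(419 nm) = 0.0922 × (560/419)⁴ × 1.8460 = 0.0922 × 3.1908 × 1.8460 = 0.5431.
T(700)/T(419) = exp(τ_B − τ_A) = exp(0.4734) = 1.6054.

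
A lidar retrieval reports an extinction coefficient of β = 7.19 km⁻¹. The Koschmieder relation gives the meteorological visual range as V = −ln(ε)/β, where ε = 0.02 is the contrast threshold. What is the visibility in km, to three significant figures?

V = −ln(0.02) / 7.19 = 3.912 / 7.19 = 0.5441 km.

0.544 km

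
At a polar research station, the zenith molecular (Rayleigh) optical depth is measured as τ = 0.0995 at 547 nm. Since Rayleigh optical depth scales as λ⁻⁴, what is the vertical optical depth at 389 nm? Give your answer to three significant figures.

τ(389 nm) = τ(547 nm) × (547/389)⁴ = 0.0995 × (1.4062)⁴ = 0.0995 × 3.9098 = 0.3890.

0.389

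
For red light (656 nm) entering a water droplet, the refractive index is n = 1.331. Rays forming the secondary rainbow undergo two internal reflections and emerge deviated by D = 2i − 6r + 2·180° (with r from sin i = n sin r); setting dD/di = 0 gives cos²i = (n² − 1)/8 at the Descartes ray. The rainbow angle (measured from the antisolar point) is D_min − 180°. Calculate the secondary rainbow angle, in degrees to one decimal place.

cos²i = (1.77156 − 1)/8 = 0.09645; i = arccos(0.31056) = 71.907°.
sin r = sin 71.907°/1.331 = 0.71417; r = 45.575°.
D_min = 2·71.907° − 6·45.575° + 360° = 230.365°.
Rainbow angle = D_min − 180° = 50.365°.

50.4°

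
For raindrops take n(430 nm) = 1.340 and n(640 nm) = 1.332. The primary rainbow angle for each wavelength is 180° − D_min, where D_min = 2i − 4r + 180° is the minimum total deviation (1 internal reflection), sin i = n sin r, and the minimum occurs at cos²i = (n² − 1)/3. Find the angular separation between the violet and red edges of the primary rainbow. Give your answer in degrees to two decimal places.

At 430 nm (n = 1.340): cos²i = 0.26520 → i = 59.004°, r = 39.770°, D_min = 138.929°, rainbow angle = 41.071°.
At 640 nm (n = 1.332): cos²i = 0.25807 → i = 59.469°, r = 40.290°, D_min = 137.776°, rainbow angle = 42.224°.
Angular width = |41.071° − 42.224°| = 1.153°.

1.15°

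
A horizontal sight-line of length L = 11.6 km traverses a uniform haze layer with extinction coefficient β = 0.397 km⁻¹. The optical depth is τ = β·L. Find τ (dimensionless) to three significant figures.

4.61

τ = β·L = 0.397 × 11.6 = 4.6052.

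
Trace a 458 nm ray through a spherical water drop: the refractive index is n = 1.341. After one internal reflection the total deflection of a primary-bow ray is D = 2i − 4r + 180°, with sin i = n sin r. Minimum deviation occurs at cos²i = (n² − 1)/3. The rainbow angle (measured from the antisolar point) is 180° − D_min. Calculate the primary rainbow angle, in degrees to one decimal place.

cos²i = (1.79828 − 1)/3 = 0.26609; i = arccos(0.51584) = 58.946°.
sin r = sin 58.946°/1.341 = 0.63884; r = 39.705°.
D_min = 2·58.946° − 4·39.705° + 180° = 139.071°.
Rainbow angle = 180° − D_min = 40.929°.

40.9°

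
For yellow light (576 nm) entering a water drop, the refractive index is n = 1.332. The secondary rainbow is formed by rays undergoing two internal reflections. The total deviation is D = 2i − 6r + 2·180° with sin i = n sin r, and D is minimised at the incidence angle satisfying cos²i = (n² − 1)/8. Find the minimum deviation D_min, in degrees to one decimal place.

cos²i = (1.77422 − 1)/8 = 0.09678; i = arccos(0.31109) = 71.875°.
sin r = sin 71.875°/1.332 = 0.71350; r = 45.520°.
D_min = 2·71.875° − 6·45.520° + 360° = 230.628°.

230.6°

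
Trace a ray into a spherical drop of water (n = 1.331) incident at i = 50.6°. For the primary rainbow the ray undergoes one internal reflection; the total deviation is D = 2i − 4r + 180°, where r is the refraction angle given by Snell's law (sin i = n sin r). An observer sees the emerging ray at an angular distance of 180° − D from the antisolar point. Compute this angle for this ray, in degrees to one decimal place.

40.8°

sin r = sin 50.6° / 1.331 = 0.7727/1.331 = 0.5806; r = 35.49°.
D = 2·50.6° − 4·35.49° + 180° = 101.20° − 141.96° + 180° = 139.24°.
Angle from antisolar point = 180° − D = 40.76°.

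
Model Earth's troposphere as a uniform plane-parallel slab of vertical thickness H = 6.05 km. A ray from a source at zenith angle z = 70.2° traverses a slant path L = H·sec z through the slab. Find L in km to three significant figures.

17.9 km

sec z = 1/cos 70.2° = 2.9521.
L = 6.05 × 2.9521 = 17.860 km.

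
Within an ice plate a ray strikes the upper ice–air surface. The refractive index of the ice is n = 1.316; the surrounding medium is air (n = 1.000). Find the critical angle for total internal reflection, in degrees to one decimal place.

sin θ_c = n_air / n = 1.000 / 1.316 = 0.7599.
θ_c = arcsin(0.7599) = 49.45°.

49.5°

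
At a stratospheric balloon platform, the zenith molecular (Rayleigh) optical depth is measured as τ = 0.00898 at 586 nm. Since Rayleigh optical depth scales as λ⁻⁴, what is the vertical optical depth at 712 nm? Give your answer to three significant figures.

0.00412

τ(712 nm) = τ(586 nm) × (586/712)⁴ = 0.00898 × (0.8230)⁴ = 0.00898 × 0.4588 = 0.0041.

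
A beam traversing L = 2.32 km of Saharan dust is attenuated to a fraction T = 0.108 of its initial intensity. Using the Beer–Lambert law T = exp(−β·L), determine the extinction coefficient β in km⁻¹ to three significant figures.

Beer–Lambert: T = exp(−βL) ⇒ β = −ln(T)/L = −ln(0.108)/2.32 = 2.2256/2.32 = 0.9593 km⁻¹.

0.959 km⁻¹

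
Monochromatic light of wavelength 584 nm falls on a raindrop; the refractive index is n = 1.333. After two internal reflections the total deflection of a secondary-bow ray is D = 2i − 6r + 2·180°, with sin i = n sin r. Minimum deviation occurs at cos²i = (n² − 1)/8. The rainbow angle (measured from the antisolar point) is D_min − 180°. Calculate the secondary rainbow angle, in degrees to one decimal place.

50.9°

cos²i = (1.77689 − 1)/8 = 0.09711; i = arccos(0.31163) = 71.843°.
sin r = sin 71.843°/1.333 = 0.71283; r = 45.466°.
D_min = 2·71.843° − 6·45.466° + 360° = 230.891°.
Rainbow angle = D_min − 180° = 50.891°.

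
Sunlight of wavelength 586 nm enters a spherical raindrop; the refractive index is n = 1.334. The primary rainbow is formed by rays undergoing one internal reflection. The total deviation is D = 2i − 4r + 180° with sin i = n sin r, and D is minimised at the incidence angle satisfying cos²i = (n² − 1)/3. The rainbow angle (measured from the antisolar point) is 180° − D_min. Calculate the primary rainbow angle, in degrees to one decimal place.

cos²i = (1.77956 − 1)/3 = 0.25985; i = arccos(0.50976) = 59.352°.
sin r = sin 59.352°/1.334 = 0.64492; r = 40.159°.
D_min = 2·59.352° − 4·40.159° + 180° = 138.067°.
Rainbow angle = 180° − D_min = 41.933°.

41.9°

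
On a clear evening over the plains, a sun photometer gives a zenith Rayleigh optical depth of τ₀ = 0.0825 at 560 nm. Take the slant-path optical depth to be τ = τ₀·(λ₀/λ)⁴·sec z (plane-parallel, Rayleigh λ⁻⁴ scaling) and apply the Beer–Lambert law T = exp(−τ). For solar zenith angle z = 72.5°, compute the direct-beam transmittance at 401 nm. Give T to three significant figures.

0.352

sec 72.5° = 3.3255.
τ = 0.0825 × (560/401)⁴ × 3.3255 = 0.0825 × 3.8034 × 3.3255 = 1.0435.
T = exp(−1.0435) = 0.3522.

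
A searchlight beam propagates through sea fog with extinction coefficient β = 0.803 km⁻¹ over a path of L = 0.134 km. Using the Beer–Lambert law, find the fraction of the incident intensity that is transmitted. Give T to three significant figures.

0.898

τ = β·L = 0.803 × 0.134 = 0.1076.
T = exp(−0.1076) = 0.8980.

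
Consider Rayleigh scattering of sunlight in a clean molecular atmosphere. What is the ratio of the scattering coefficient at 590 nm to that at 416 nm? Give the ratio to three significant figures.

Rayleigh scattering ∝ λ⁻⁴, so the ratio of coefficients is the inverse fourth power of the wavelength ratio.
σ(590)/σ(416) = (416/590)⁴ = (0.7051)⁴ = 0.2472.

0.247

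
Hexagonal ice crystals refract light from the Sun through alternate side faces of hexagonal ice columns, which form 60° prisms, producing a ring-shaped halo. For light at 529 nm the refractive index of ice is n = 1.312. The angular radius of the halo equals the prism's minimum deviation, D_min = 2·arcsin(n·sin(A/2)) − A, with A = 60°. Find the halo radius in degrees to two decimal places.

21.99°

n·sin(A/2) = 1.312 × sin 30° = 1.312 × 0.5000 = 0.6560.
D_min = 2·arcsin(0.6560) − 60° = 2 × 40.996° − 60° = 21.991°.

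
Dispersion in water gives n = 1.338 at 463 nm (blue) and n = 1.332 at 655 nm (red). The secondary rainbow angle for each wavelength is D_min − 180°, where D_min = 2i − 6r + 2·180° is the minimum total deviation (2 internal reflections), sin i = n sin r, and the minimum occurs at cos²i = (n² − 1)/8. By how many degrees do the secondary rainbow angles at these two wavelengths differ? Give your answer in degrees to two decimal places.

1.56°

At 463 nm (n = 1.338): cos²i = 0.09878 → i = 71.682°, r = 45.195°, D_min = 232.193°, rainbow angle = 52.193°.
At 655 nm (n = 1.332): cos²i = 0.09678 → i = 71.875°, r = 45.520°, D_min = 230.628°, rainbow angle = 50.628°.
Angular width = |52.193° − 50.628°| = 1.564°.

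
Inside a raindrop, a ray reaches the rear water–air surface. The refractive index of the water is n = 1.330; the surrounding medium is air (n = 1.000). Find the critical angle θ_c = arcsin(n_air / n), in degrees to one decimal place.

48.8°

sin θ_c = n_air / n = 1.000 / 1.330 = 0.7519.
θ_c = arcsin(0.7519) = 48.75°.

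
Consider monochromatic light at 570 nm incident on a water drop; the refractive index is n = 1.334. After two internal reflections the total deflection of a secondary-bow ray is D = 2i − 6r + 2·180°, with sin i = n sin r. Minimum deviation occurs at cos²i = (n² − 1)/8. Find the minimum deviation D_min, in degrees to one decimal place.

cos²i = (1.77956 − 1)/8 = 0.09744; i = arccos(0.31216) = 71.810°.
sin r = sin 71.810°/1.334 = 0.71217; r = 45.411°.
D_min = 2·71.810° − 6·45.411° + 360° = 231.153°.

231.2°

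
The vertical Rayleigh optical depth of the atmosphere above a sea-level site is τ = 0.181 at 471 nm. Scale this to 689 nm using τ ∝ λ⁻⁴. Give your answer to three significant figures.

τ(689 nm) = τ(471 nm) × (471/689)⁴ = 0.181 × (0.6836)⁴ = 0.181 × 0.2184 = 0.0395.

0.0395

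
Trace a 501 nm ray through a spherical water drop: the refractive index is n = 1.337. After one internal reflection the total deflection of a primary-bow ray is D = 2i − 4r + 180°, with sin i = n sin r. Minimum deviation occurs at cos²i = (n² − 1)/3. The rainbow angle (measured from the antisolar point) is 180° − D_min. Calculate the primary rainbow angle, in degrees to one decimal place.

41.5°

cos²i = (1.78757 − 1)/3 = 0.26252; i = arccos(0.51237) = 59.178°.
sin r = sin 59.178°/1.337 = 0.64231; r = 39.964°.
D_min = 2·59.178° − 4·39.964° + 180° = 138.500°.
Rainbow angle = 180° − D_min = 41.500°.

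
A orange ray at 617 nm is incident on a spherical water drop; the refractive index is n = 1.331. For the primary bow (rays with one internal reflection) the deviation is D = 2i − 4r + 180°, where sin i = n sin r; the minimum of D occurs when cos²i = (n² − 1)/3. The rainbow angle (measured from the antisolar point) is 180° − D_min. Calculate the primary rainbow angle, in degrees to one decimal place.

cos²i = (1.77156 − 1)/3 = 0.25719; i = arccos(0.50714) = 59.527°.
sin r = sin 59.527°/1.331 = 0.64753; r = 40.356°.
D_min = 2·59.527° − 4·40.356° + 180° = 137.630°.
Rainbow angle = 180° − D_min = 42.370°.

42.4°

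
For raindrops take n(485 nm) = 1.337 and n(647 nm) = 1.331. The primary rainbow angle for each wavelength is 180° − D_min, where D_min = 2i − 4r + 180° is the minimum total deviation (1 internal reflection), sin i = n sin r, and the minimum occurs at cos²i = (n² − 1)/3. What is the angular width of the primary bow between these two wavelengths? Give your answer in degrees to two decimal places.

0.87°

At 485 nm (n = 1.337): cos²i = 0.26252 → i = 59.178°, r = 39.964°, D_min = 138.500°, rainbow angle = 41.500°.
At 647 nm (n = 1.331): cos²i = 0.25719 → i = 59.527°, r = 40.356°, D_min = 137.630°, rainbow angle = 42.370°.
Angular width = |41.500° − 42.370°| = 0.870°.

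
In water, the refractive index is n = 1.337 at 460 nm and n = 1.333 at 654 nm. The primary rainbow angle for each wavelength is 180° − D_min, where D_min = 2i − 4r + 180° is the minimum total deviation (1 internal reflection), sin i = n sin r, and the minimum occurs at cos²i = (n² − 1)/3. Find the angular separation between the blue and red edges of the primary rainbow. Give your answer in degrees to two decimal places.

0.58°

At 460 nm (n = 1.337): cos²i = 0.26252 → i = 59.178°, r = 39.964°, D_min = 138.500°, rainbow angle = 41.500°.
At 654 nm (n = 1.333): cos²i = 0.25896 → i = 59.410°, r = 40.225°, D_min = 137.922°, rainbow angle = 42.078°.
Angular width = |41.500° − 42.078°| = 0.578°.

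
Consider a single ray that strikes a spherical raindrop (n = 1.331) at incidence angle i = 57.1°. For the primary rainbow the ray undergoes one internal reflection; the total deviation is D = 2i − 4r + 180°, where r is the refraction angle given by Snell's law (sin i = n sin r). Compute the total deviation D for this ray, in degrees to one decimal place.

137.8°

sin r = sin 57.1° / 1.331 = 0.8396/1.331 = 0.6308; r = 39.11°.
D = 2·57.1° − 4·39.11° + 180° = 114.20° − 156.44° + 180° = 137.76°.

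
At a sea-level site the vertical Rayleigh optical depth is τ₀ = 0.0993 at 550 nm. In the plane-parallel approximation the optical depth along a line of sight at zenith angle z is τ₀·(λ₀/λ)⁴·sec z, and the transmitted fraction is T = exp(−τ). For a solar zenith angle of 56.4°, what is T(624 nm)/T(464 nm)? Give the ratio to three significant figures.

Airmass: sec 56.4° = 1.8070.
τ(624 nm) = 0.0993 × (550/624)⁴ × 1.8070 = 0.0993 × 0.6035 × 1.8070 = 0.1083.
τ(464 nm) = 0.0993 × (550/464)⁴ × 1.8070 = 0.0993 × 1.9741 × 1.8070 = 0.3542.
T(624)/T(464) = exp(τ_B − τ_A) = exp(0.2459) = 1.2788.

1.28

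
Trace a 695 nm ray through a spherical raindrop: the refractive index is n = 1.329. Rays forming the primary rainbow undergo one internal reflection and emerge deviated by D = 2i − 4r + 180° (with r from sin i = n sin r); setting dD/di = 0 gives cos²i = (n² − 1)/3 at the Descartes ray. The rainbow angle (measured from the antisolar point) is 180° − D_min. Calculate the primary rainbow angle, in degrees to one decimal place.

cos²i = (1.76624 − 1)/3 = 0.25541; i = arccos(0.50538) = 59.643°.
sin r = sin 59.643°/1.329 = 0.64928; r = 40.487°.
D_min = 2·59.643° − 4·40.487° + 180° = 137.337°.
Rainbow angle = 180° − D_min = 42.663°.

42.7°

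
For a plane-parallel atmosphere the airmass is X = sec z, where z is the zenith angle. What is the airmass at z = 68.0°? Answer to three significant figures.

2.67

X = sec z = 1/cos 68.0° = 1/0.3746 = 2.6695.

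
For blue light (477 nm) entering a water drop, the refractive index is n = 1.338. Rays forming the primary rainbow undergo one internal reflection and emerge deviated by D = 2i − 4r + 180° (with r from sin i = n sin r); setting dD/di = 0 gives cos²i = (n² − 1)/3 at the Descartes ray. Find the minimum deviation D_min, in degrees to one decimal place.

138.6°

cos²i = (1.79024 − 1)/3 = 0.26341; i = arccos(0.51324) = 59.120°.
sin r = sin 59.120°/1.338 = 0.64144; r = 39.899°.
D_min = 2·59.120° − 4·39.899° + 180° = 138.643°.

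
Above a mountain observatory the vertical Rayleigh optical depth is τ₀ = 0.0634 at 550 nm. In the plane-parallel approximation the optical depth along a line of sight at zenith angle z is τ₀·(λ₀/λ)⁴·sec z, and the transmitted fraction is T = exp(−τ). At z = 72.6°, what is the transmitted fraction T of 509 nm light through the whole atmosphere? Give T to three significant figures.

sec 72.6° = 3.3440.
τ = 0.0634 × (550/509)⁴ × 3.3440 = 0.0634 × 1.3633 × 3.3440 = 0.2890.
T = exp(−0.2890) = 0.7490.

0.749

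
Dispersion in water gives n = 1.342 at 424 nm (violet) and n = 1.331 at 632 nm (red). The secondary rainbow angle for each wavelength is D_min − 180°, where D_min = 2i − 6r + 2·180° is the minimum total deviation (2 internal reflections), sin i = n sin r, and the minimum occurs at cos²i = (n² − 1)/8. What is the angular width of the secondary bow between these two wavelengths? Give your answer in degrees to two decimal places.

At 424 nm (n = 1.342): cos²i = 0.10012 → i = 71.554°, r = 44.981°, D_min = 233.222°, rainbow angle = 53.222°.
At 632 nm (n = 1.331): cos²i = 0.09645 → i = 71.907°, r = 45.575°, D_min = 230.365°, rainbow angle = 50.365°.
Angular width = |53.222° − 50.365°| = 2.857°.

2.86°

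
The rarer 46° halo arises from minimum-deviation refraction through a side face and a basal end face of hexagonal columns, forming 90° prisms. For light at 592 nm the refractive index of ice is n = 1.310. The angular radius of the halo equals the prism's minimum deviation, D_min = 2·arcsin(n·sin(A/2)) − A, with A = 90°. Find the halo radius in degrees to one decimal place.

45.7°

n·sin(A/2) = 1.310 × sin 45° = 1.310 × 0.7071 = 0.9263.
D_min = 2·arcsin(0.9263) − 90° = 2 × 67.867° − 90° = 45.733°.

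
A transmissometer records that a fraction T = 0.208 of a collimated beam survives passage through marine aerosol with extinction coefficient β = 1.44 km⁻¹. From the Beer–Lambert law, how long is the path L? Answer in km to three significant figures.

Beer–Lambert: T = exp(−βL) ⇒ L = −ln(T)/β = −ln(0.208)/1.44 = 1.5702/1.44 = 1.09 km.

1.09 km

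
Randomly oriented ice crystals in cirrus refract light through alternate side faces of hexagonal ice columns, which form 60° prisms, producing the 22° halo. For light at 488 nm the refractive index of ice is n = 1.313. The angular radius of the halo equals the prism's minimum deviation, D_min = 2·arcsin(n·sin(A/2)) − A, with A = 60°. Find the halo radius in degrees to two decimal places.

n·sin(A/2) = 1.313 × sin 30° = 1.313 × 0.5000 = 0.6565.
D_min = 2·arcsin(0.6565) − 60° = 2 × 41.033° − 60° = 22.067°.

22.07°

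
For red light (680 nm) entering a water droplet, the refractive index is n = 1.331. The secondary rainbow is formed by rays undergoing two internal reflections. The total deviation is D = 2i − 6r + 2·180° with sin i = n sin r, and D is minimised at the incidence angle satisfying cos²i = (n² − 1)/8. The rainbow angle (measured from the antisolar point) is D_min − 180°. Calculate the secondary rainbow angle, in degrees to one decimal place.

cos²i = (1.77156 − 1)/8 = 0.09645; i = arccos(0.31056) = 71.907°.
sin r = sin 71.907°/1.331 = 0.71417; r = 45.575°.
D_min = 2·71.907° − 6·45.575° + 360° = 230.365°.
Rainbow angle = D_min − 180° = 50.365°.

50.4°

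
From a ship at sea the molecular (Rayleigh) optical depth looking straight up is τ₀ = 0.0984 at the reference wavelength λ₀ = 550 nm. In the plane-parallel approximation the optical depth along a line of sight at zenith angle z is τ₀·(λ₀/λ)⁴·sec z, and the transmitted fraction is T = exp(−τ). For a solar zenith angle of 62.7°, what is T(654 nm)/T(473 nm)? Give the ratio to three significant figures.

1.33

Airmass: sec 62.7° = 2.1803.
τ(654 nm) = 0.0984 × (550/654)⁴ × 2.1803 = 0.0984 × 0.5002 × 2.1803 = 0.1073.
τ(473 nm) = 0.0984 × (550/473)⁴ × 2.1803 = 0.0984 × 1.8281 × 2.1803 = 0.3922.
T(654)/T(473) = exp(τ_B − τ_A) = exp(0.2849) = 1.3296.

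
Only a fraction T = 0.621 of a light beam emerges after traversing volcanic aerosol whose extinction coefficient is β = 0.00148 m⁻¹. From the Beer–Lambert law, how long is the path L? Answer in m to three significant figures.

Beer–Lambert: T = exp(−βL) ⇒ L = −ln(T)/β = −ln(0.621)/0.00148 = 0.4764/0.00148 = 321.9 m.

322 m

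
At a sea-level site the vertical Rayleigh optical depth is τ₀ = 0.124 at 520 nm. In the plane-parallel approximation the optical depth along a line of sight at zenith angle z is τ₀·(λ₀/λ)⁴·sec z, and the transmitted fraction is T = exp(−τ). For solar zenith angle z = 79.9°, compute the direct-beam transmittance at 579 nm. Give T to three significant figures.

sec 79.9° = 5.7023.
τ = 0.124 × (520/579)⁴ × 5.7023 = 0.124 × 0.6506 × 5.7023 = 0.4600.
T = exp(−0.4600) = 0.6313.

0.631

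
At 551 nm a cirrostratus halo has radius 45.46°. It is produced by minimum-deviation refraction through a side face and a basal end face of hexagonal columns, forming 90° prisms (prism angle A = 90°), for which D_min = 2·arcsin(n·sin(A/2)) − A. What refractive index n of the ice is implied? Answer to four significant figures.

1.309

Rearranging: n = sin((D_min + A)/2) / sin(A/2).
(D_min + A)/2 = (45.46° + 90°)/2 = 67.730°.
n = sin 67.730° / sin 45° = 0.9254 / 0.7071 = 1.3087.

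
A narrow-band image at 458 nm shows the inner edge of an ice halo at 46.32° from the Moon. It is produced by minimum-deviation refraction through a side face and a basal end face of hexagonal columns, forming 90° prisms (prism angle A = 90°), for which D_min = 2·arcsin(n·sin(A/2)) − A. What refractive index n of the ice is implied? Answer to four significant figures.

1.313

Rearranging: n = sin((D_min + A)/2) / sin(A/2).
(D_min + A)/2 = (46.32° + 90°)/2 = 68.160°.
n = sin 68.160° / sin 45° = 0.9282 / 0.7071 = 1.3127.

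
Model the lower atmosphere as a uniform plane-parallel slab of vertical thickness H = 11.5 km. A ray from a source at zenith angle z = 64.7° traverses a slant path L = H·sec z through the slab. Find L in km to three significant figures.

26.9 km

sec z = 1/cos 64.7° = 2.3400.
L = 11.5 × 2.3400 = 26.910 km.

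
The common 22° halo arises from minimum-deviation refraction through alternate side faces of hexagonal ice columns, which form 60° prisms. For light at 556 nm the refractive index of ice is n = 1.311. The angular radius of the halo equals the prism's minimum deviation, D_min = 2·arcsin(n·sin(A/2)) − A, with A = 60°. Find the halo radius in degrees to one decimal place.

21.9°

n·sin(A/2) = 1.311 × sin 30° = 1.311 × 0.5000 = 0.6555.
D_min = 2·arcsin(0.6555) − 60° = 2 × 40.958° − 60° = 21.915°.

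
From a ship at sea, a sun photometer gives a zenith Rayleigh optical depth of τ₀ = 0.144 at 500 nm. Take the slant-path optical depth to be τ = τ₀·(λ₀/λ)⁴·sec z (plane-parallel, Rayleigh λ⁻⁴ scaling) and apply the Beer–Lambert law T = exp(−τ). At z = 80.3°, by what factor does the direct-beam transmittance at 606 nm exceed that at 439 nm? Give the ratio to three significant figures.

2.84

Airmass: sec 80.3° = 5.9351.
τ(606 nm) = 0.144 × (500/606)⁴ × 5.9351 = 0.144 × 0.4634 × 5.9351 = 0.3961.
τ(439 nm) = 0.144 × (500/439)⁴ × 5.9351 = 0.144 × 1.6828 × 5.9351 = 1.4382.
T(606)/T(439) = exp(τ_B − τ_A) = exp(1.0421) = 2.8352.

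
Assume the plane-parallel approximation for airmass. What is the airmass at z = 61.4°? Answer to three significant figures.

2.09

X = sec z = 1/cos 61.4° = 1/0.4787 = 2.0890.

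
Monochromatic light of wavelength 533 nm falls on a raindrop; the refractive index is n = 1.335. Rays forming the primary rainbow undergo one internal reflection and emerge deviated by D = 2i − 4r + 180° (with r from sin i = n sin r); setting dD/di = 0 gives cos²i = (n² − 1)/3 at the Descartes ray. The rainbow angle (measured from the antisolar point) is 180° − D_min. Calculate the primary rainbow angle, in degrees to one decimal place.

cos²i = (1.78222 − 1)/3 = 0.26074; i = arccos(0.51063) = 59.294°.
sin r = sin 59.294°/1.335 = 0.64405; r = 40.094°.
D_min = 2·59.294° − 4·40.094° + 180° = 138.212°.
Rainbow angle = 180° − D_min = 41.788°.

41.8°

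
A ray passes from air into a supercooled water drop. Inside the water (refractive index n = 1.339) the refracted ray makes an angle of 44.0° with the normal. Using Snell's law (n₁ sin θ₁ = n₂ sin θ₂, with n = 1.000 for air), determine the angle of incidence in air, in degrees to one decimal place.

68.5°

Snell: sin θ_i = n · sin θ_r = 1.339 × sin 44.0° = 1.339 × 0.6947 = 0.9301.
θ_i = arcsin(0.9301) = 68.46°.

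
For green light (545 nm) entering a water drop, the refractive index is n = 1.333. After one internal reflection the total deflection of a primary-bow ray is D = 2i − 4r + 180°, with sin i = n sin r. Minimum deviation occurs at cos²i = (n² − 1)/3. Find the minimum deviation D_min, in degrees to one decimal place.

cos²i = (1.77689 − 1)/3 = 0.25896; i = arccos(0.50888) = 59.410°.
sin r = sin 59.410°/1.333 = 0.64579; r = 40.225°.
D_min = 2·59.410° − 4·40.225° + 180° = 137.922°.

137.9°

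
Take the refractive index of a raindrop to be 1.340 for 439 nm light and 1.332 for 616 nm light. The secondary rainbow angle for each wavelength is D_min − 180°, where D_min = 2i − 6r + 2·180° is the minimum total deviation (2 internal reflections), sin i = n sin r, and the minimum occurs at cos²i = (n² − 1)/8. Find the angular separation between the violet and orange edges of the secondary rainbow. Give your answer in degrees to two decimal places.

2.08°

At 439 nm (n = 1.340): cos²i = 0.09945 → i = 71.618°, r = 45.088°, D_min = 232.709°, rainbow angle = 52.709°.
At 616 nm (n = 1.332): cos²i = 0.09678 → i = 71.875°, r = 45.520°, D_min = 230.628°, rainbow angle = 50.628°.
Angular width = |52.709° − 50.628°| = 2.080°.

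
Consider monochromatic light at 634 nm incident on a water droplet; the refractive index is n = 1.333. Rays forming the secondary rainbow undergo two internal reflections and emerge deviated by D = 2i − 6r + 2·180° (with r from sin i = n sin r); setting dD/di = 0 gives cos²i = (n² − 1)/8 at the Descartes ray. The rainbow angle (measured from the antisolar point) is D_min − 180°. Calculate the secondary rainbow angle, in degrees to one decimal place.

50.9°

cos²i = (1.77689 − 1)/8 = 0.09711; i = arccos(0.31163) = 71.843°.
sin r = sin 71.843°/1.333 = 0.71283; r = 45.466°.
D_min = 2·71.843° − 6·45.466° + 360° = 230.891°.
Rainbow angle = D_min − 180° = 50.891°.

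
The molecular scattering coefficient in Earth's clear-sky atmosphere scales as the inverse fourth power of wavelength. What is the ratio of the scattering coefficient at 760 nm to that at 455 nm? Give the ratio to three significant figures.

Rayleigh scattering ∝ λ⁻⁴, so the ratio of coefficients is the inverse fourth power of the wavelength ratio.
σ(760)/σ(455) = (455/760)⁴ = (0.5987)⁴ = 0.1285.

0.128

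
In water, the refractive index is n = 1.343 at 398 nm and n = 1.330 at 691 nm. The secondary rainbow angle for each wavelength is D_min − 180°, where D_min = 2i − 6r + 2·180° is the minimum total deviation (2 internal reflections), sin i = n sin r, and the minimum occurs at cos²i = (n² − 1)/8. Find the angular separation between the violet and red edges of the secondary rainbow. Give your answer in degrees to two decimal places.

At 398 nm (n = 1.343): cos²i = 0.10046 → i = 71.522°, r = 44.928°, D_min = 233.478°, rainbow angle = 53.478°.
At 691 nm (n = 1.330): cos²i = 0.09611 → i = 71.940°, r = 45.630°, D_min = 230.101°, rainbow angle = 50.101°.
Angular width = |53.478° − 50.101°| = 3.377°.

3.38°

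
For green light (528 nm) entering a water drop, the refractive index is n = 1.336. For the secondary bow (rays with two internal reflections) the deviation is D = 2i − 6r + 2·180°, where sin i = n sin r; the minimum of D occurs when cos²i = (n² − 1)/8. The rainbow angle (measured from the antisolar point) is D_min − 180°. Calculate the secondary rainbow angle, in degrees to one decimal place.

cos²i = (1.78490 − 1)/8 = 0.09811; i = arccos(0.31323) = 71.746°.
sin r = sin 71.746°/1.336 = 0.71084; r = 45.303°.
D_min = 2·71.746° − 6·45.303° + 360° = 231.674°.
Rainbow angle = D_min − 180° = 51.674°.

51.7°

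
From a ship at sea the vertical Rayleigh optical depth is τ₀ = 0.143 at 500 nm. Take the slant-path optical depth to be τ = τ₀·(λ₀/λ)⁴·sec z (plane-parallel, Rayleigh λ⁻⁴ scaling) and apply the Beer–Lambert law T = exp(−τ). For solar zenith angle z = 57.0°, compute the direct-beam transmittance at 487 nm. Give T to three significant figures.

sec 57.0° = 1.8361.
τ = 0.143 × (500/487)⁴ × 1.8361 = 0.143 × 1.1111 × 1.8361 = 0.2917.
T = exp(−0.2917) = 0.7470.

0.747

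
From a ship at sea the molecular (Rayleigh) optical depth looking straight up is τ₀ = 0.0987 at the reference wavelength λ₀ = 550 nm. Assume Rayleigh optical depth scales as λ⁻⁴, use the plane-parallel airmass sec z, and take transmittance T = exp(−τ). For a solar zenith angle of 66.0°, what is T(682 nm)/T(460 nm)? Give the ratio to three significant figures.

Airmass: sec 66.0° = 2.4586.
τ(682 nm) = 0.0987 × (550/682)⁴ × 2.4586 = 0.0987 × 0.4230 × 2.4586 = 0.1026.
τ(460 nm) = 0.0987 × (550/460)⁴ × 2.4586 = 0.0987 × 2.0437 × 2.4586 = 0.4959.
T(682)/T(460) = exp(τ_B − τ_A) = exp(0.3933) = 1.4819.

1.48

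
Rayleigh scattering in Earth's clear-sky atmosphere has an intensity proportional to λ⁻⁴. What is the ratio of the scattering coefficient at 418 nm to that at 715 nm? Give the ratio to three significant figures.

Rayleigh scattering ∝ λ⁻⁴, so the ratio of coefficients is the inverse fourth power of the wavelength ratio.
σ(418)/σ(715) = (715/418)⁴ = (1.7105)⁴ = 8.561.

8.56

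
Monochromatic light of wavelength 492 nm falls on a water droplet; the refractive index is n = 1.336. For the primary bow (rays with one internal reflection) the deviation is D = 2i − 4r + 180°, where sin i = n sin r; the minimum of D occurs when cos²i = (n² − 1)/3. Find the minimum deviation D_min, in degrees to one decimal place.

138.4°

cos²i = (1.78490 − 1)/3 = 0.26163; i = arccos(0.51150) = 59.236°.
sin r = sin 59.236°/1.336 = 0.64318; r = 40.029°.
D_min = 2·59.236° − 4·40.029° + 180° = 138.356°.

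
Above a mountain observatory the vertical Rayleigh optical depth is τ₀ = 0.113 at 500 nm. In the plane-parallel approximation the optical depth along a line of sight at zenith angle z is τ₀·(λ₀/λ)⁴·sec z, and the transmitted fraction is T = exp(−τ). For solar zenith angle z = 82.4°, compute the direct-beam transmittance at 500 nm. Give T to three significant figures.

sec 82.4° = 7.5611.
τ = 0.113 × (500/500)⁴ × 7.5611 = 0.113 × 1.0000 × 7.5611 = 0.8544.
T = exp(−0.8544) = 0.4255.

0.426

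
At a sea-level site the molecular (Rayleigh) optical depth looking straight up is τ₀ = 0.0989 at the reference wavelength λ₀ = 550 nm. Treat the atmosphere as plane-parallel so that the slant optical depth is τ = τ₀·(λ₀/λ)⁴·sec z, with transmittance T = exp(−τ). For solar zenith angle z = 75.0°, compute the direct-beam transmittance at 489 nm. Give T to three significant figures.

0.543

sec 75.0° = 3.8637.
τ = 0.0989 × (550/489)⁴ × 3.8637 = 0.0989 × 1.6004 × 3.8637 = 0.6115.
T = exp(−0.6115) = 0.5425.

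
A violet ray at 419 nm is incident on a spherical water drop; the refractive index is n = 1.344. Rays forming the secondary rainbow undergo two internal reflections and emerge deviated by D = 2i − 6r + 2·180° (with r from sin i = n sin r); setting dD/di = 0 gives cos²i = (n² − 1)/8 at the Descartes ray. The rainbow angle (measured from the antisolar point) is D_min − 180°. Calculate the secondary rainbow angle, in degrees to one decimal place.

cos²i = (1.80634 − 1)/8 = 0.10079; i = arccos(0.31748) = 71.490°.
sin r = sin 71.490°/1.344 = 0.70555; r = 44.874°.
D_min = 2·71.490° − 6·44.874° + 360° = 233.733°.
Rainbow angle = D_min − 180° = 53.733°.

53.7°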